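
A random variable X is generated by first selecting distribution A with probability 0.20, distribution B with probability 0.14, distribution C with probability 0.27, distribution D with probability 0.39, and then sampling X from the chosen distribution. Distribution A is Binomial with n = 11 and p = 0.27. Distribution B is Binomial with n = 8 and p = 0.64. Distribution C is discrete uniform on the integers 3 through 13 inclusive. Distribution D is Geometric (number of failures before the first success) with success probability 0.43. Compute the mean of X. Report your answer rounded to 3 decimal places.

Component means — A: 2.97; B: 5.12; C: 8; D: 1.32558.
E[X] = 0.2·2.97 + 0.14·5.12 + 0.27·8 + 0.39·1.32558 = 3.98778.

3.988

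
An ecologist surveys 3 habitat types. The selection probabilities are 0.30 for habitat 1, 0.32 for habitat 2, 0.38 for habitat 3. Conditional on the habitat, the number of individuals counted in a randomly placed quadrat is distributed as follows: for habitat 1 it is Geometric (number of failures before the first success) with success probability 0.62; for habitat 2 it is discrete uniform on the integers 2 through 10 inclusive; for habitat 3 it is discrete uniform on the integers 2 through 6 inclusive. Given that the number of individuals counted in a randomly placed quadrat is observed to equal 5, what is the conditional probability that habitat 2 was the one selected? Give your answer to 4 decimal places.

0.3146

Likelihoods P(X=5 | ·): 1: 0.00491258; 2: 0.111111; 3: 0.2.
Posterior ∝ prior × likelihood. Numerator for 2: 0.32·0.111111 = 0.0355556.
Normalizing constant: 0.3·0.00491258 + 0.32·0.111111 + 0.38·0.2 = 0.113029.
P(2 | observation) = 0.0355556 / 0.113029 = 0.314569.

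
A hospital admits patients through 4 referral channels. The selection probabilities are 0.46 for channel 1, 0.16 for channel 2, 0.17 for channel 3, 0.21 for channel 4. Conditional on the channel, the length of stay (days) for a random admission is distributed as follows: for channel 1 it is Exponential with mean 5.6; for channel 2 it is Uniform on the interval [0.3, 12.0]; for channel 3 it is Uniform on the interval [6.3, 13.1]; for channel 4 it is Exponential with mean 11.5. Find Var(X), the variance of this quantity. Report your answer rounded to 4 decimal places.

Per component, 1: μ=5.6, E[X²]=62.72; 2: μ=6.15, E[X²]=49.23; 3: μ=9.7, E[X²]=97.9433; 4: μ=11.5, E[X²]=264.5.
E[X] = 0.46·5.6 + 0.16·6.15 + 0.17·9.7 + 0.21·11.5 = 7.624.
E[X²] = 0.46·62.72 + 0.16·49.23 + 0.17·97.9433 + 0.21·264.5 = 108.923.
Var(X) = E[X²] − (E[X])² = 108.923 − 58.1254 = 50.798.

50.7980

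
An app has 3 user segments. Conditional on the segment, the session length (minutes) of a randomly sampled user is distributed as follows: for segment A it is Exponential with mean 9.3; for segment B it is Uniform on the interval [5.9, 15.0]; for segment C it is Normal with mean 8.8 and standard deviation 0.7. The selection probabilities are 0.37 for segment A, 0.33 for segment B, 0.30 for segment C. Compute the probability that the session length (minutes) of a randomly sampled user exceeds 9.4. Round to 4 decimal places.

0.3964

Conditional on each segment, P(X > 9.4): A: 0.363945; B: 0.615385; C: 0.195683.
By total probability, P(X > 9.4) = 0.37·0.363945 + 0.33·0.615385 + 0.3·0.195683 = 0.396441.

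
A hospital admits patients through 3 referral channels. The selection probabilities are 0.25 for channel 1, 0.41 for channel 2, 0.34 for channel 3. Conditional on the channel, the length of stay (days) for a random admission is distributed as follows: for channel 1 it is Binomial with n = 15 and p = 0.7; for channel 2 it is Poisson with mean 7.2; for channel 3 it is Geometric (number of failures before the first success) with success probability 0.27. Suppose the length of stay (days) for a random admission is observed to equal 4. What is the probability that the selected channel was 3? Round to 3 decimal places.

Likelihoods P(X=4 | ·): 1: 0.000580575; 2: 0.0835985; 3: 0.0766753.
Posterior ∝ prior × likelihood. Numerator for 3: 0.34·0.0766753 = 0.0260696.
Normalizing constant: 0.25·0.000580575 + 0.41·0.0835985 + 0.34·0.0766753 = 0.0604901.
P(3 | observation) = 0.0260696 / 0.0604901 = 0.430973.

0.431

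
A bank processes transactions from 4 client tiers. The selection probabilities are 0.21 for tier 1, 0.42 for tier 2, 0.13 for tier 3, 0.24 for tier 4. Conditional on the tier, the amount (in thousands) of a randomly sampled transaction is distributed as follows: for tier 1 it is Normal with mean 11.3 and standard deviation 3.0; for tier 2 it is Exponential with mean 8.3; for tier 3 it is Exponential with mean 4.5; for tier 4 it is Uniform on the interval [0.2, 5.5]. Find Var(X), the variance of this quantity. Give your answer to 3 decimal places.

Per component, 1: μ=11.3, E[X²]=136.69; 2: μ=8.3, E[X²]=137.78; 3: μ=4.5, E[X²]=40.5; 4: μ=2.85, E[X²]=10.4633.
E[X] = 0.21·11.3 + 0.42·8.3 + 0.13·4.5 + 0.24·2.85 = 7.128.
E[X²] = 0.21·136.69 + 0.42·137.78 + 0.13·40.5 + 0.24·10.4633 = 94.3487.
Var(X) = E[X²] − (E[X])² = 94.3487 − 50.8084 = 43.5403.

43.540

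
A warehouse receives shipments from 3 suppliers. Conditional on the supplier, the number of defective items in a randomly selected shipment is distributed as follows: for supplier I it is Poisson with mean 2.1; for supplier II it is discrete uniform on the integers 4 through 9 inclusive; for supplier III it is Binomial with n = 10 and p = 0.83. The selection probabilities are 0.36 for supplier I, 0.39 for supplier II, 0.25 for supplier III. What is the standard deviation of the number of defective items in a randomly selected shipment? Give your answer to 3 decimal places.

2.956

Per component, I: μ=2.1, E[X²]=6.51; II: μ=6.5, E[X²]=45.1667; III: μ=8.3, E[X²]=70.301.
E[X] = 0.36·2.1 + 0.39·6.5 + 0.25·8.3 = 5.366.
E[X²] = 0.36·6.51 + 0.39·45.1667 + 0.25·70.301 = 37.5338.
Var(X) = E[X²] − (E[X])² = 37.5338 − 28.794 = 8.73989.
SD(X) = √8.73989 = 2.95633.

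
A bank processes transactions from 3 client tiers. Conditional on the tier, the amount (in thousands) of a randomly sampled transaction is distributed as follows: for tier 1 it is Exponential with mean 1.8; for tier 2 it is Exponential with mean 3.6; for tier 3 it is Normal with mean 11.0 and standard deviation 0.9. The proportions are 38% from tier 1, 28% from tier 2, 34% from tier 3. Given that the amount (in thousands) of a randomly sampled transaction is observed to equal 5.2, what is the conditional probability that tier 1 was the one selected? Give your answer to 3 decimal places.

Likelihoods f(5.2 | ·): 1: 0.03091; 2: 0.0655214; 3: 4.24967e-10.
Posterior ∝ prior × likelihood. Numerator for 1: 0.38·0.03091 = 0.0117458.
Normalizing constant: 0.38·0.03091 + 0.28·0.0655214 + 0.34·4.24967e-10 = 0.0300918.
P(1 | observation) = 0.0117458 / 0.0300918 = 0.390332.

0.390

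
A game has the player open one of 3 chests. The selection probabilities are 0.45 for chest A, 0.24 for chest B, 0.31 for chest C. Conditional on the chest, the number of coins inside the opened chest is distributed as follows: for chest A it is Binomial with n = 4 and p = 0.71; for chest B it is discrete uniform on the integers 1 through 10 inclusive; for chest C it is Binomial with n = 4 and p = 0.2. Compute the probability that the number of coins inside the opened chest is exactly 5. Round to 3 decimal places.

Conditional on each chest, P(X = 5): A: 0; B: 0.1; C: 0.
By total probability, P(X = 5) = 0.45·0 + 0.24·0.1 + 0.31·0 = 0.024.

0.024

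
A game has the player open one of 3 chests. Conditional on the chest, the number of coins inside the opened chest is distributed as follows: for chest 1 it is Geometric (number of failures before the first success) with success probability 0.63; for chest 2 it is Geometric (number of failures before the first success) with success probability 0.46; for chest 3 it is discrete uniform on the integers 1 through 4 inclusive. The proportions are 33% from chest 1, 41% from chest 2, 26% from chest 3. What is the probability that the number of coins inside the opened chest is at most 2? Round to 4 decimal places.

0.7887

Conditional on each chest, P(X ≤ 2): 1: 0.949347; 2: 0.842536; 3: 0.5.
By total probability, P(X ≤ 2) = 0.33·0.949347 + 0.41·0.842536 + 0.26·0.5 = 0.788724.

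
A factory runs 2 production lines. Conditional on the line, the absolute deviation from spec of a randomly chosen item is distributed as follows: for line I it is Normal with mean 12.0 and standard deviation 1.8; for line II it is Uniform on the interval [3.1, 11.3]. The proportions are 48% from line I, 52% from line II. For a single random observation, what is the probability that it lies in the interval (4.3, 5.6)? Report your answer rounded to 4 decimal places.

Conditional on each line, P(4.3 < X < 5.6): I: 0.000179152; II: 0.158537.
By total probability, P(4.3 < X < 5.6) = 0.48·0.000179152 + 0.52·0.158537 = 0.082525.

0.0825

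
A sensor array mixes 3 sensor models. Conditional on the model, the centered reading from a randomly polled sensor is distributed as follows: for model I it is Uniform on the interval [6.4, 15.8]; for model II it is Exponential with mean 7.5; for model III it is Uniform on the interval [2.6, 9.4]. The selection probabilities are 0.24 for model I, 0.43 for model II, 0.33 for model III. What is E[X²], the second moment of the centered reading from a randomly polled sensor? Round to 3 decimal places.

92.864

For each component E[X²] = Var + (mean)², giving I: 130.573; II: 112.5; III: 39.8533.
Overall E[X²] = 0.24·130.573 + 0.43·112.5 + 0.33·39.8533 = 92.8642.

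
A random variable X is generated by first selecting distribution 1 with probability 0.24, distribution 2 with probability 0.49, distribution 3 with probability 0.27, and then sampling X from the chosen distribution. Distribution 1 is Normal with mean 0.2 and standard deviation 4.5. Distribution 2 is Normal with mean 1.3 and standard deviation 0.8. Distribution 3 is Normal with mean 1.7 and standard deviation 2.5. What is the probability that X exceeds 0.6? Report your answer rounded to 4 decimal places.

0.6889

Conditional on each component, P(X > 0.6): 1: 0.464585; 2: 0.809213; 3: 0.670031.
By total probability, P(X > 0.6) = 0.24·0.464585 + 0.49·0.809213 + 0.27·0.670031 = 0.688923.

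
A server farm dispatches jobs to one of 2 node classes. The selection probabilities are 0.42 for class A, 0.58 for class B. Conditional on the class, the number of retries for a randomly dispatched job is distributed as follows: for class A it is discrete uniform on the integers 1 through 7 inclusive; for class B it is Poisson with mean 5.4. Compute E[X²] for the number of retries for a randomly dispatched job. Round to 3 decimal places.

For each component E[X²] = Var + (mean)², giving A: 20; B: 34.56.
Overall E[X²] = 0.42·20 + 0.58·34.56 = 28.4448.

28.445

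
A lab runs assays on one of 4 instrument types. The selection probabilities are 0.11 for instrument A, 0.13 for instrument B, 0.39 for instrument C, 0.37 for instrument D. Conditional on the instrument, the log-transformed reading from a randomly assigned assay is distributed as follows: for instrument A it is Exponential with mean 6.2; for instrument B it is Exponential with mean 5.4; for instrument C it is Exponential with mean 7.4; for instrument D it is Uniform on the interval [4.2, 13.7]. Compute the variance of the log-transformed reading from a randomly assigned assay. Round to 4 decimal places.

33.6927

Per component, A: μ=6.2, E[X²]=76.88; B: μ=5.4, E[X²]=58.32; C: μ=7.4, E[X²]=109.52; D: μ=8.95, E[X²]=87.6233.
E[X] = 0.11·6.2 + 0.13·5.4 + 0.39·7.4 + 0.37·8.95 = 7.5815.
E[X²] = 0.11·76.88 + 0.13·58.32 + 0.39·109.52 + 0.37·87.6233 = 91.1718.
Var(X) = E[X²] − (E[X])² = 91.1718 − 57.4791 = 33.6927.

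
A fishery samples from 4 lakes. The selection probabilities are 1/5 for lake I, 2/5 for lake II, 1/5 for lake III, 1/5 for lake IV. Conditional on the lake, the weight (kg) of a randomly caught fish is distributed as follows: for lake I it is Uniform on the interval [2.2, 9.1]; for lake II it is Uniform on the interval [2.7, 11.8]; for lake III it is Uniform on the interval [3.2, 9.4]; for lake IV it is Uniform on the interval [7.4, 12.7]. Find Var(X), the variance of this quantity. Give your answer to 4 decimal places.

Per component, I: μ=5.65, E[X²]=35.89; II: μ=7.25, E[X²]=59.4633; III: μ=6.3, E[X²]=42.8933; IV: μ=10.05, E[X²]=103.343.
E[X] = 0.2·5.65 + 0.4·7.25 + 0.2·6.3 + 0.2·10.05 = 7.3.
E[X²] = 0.2·35.89 + 0.4·59.4633 + 0.2·42.8933 + 0.2·103.343 = 60.2107.
Var(X) = E[X²] − (E[X])² = 60.2107 − 53.29 = 6.92067.

6.9207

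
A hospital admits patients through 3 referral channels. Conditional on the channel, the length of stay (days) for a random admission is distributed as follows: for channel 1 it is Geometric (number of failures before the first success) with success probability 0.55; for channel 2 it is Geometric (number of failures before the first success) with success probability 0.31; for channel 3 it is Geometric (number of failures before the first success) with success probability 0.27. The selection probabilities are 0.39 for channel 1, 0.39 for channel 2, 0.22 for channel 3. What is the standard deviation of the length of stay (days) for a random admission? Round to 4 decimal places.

2.4919

Per component, 1: μ=0.818182, E[X²]=2.15702; 2: μ=2.22581, E[X²]=12.1342; 3: μ=2.7037, E[X²]=17.3237.
E[X] = 0.39·0.818182 + 0.39·2.22581 + 0.22·2.7037 = 1.78197.
E[X²] = 0.39·2.15702 + 0.39·12.1342 + 0.22·17.3237 = 9.38481.
Var(X) = E[X²] − (E[X])² = 9.38481 − 3.17542 = 6.20939.
SD(X) = √6.20939 = 2.49187.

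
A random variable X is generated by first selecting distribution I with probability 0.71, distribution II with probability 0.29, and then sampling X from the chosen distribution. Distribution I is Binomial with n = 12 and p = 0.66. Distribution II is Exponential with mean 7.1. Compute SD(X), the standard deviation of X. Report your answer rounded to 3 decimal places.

Per component, I: μ=7.92, E[X²]=65.4192; II: μ=7.1, E[X²]=100.82.
E[X] = 0.71·7.92 + 0.29·7.1 = 7.6822.
E[X²] = 0.71·65.4192 + 0.29·100.82 = 75.6854.
Var(X) = E[X²] − (E[X])² = 75.6854 − 59.0162 = 16.6692.
SD(X) = √16.6692 = 4.0828.

4.083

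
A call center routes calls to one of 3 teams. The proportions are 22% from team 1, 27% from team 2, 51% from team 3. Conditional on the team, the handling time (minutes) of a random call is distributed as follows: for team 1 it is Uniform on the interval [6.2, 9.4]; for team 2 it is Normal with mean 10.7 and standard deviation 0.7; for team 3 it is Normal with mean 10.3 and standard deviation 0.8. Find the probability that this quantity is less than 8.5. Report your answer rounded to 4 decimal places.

0.1646

Conditional on each team, P(X < 8.5): 1: 0.71875; 2: 0.000836537; 3: 0.0122245.
By total probability, P(X < 8.5) = 0.22·0.71875 + 0.27·0.000836537 + 0.51·0.0122245 = 0.164585.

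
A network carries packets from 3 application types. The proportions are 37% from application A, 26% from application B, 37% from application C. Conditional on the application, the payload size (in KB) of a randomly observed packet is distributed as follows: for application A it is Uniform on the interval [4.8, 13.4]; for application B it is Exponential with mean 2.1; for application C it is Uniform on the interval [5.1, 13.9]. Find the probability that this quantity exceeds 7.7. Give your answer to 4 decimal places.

0.5126

Conditional on each application, P(X > 7.7): A: 0.662791; B: 0.0255615; C: 0.704545.
By total probability, P(X > 7.7) = 0.37·0.662791 + 0.26·0.0255615 + 0.37·0.704545 = 0.51256.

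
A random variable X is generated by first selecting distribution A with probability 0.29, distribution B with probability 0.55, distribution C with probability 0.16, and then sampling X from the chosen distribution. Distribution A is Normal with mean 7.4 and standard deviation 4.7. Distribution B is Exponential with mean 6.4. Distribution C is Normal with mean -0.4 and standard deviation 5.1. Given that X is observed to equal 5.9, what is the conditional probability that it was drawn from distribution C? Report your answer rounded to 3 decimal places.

0.092

Likelihoods f(5.9 | ·): A: 0.0806667; B: 0.062152; C: 0.036474.
Posterior ∝ prior × likelihood. Numerator for C: 0.16·0.036474 = 0.00583584.
Normalizing constant: 0.29·0.0806667 + 0.55·0.062152 + 0.16·0.036474 = 0.0634128.
P(C | observation) = 0.00583584 / 0.0634128 = 0.0920295.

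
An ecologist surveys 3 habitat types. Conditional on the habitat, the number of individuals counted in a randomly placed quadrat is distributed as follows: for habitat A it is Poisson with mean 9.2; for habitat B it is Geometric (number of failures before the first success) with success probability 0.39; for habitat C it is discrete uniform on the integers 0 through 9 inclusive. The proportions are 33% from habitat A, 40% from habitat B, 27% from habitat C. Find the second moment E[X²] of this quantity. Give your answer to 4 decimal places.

For each component E[X²] = Var + (mean)², giving A: 93.84; B: 6.45694; C: 28.5.
Overall E[X²] = 0.33·93.84 + 0.4·6.45694 + 0.27·28.5 = 41.245.

41.2450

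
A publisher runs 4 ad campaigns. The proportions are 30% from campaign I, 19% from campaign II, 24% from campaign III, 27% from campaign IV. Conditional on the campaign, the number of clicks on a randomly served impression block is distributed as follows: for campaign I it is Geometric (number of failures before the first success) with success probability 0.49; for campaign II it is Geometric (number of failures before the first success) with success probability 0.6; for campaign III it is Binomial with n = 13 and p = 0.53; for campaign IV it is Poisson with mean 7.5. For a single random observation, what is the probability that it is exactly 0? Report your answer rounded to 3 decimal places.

0.261

Conditional on each campaign, P(X = 0): I: 0.49; II: 0.6; III: 5.461e-05; IV: 0.000553084.
By total probability, P(X = 0) = 0.3·0.49 + 0.19·0.6 + 0.24·5.461e-05 + 0.27·0.000553084 = 0.261162.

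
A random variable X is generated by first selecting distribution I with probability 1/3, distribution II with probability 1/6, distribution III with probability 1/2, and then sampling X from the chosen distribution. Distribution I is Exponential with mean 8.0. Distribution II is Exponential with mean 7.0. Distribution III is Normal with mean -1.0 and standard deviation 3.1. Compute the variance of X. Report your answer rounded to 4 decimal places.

Per component, I: μ=8, E[X²]=128; II: μ=7, E[X²]=98; III: μ=-1, E[X²]=10.61.
E[X] = 0.333333·8 + 0.166667·7 + 0.5·-1 = 3.33333.
E[X²] = 0.333333·128 + 0.166667·98 + 0.5·10.61 = 64.305.
Var(X) = E[X²] − (E[X])² = 64.305 − 11.1111 = 53.1939.

53.1939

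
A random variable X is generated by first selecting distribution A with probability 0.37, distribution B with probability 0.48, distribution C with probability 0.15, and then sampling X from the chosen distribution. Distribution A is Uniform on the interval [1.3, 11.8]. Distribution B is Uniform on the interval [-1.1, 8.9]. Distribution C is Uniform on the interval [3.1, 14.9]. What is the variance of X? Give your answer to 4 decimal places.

Per component, A: μ=6.55, E[X²]=52.09; B: μ=3.9, E[X²]=23.5433; C: μ=9, E[X²]=92.6033.
E[X] = 0.37·6.55 + 0.48·3.9 + 0.15·9 = 5.6455.
E[X²] = 0.37·52.09 + 0.48·23.5433 + 0.15·92.6033 = 44.4646.
Var(X) = E[X²] − (E[X])² = 44.4646 − 31.8717 = 12.5929.

12.5929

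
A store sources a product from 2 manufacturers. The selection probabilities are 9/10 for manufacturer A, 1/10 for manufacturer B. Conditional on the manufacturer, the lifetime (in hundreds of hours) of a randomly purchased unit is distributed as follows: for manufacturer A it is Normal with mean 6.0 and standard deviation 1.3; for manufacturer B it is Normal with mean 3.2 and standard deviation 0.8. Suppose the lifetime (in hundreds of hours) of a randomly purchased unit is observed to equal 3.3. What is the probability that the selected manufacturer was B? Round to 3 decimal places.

0.608

Likelihoods f(3.3 | ·): A: 0.0355041; B: 0.494797.
Posterior ∝ prior × likelihood. Numerator for B: 0.1·0.494797 = 0.0494797.
Normalizing constant: 0.9·0.0355041 + 0.1·0.494797 = 0.0814334.
P(B | observation) = 0.0494797 / 0.0814334 = 0.60761.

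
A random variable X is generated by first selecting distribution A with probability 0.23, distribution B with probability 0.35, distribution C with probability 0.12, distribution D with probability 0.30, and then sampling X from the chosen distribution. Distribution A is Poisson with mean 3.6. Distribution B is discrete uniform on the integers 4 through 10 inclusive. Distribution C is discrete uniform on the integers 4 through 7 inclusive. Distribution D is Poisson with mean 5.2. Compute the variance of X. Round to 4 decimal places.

5.5828

Per component, A: μ=3.6, E[X²]=16.56; B: μ=7, E[X²]=53; C: μ=5.5, E[X²]=31.5; D: μ=5.2, E[X²]=32.24.
E[X] = 0.23·3.6 + 0.35·7 + 0.12·5.5 + 0.3·5.2 = 5.498.
E[X²] = 0.23·16.56 + 0.35·53 + 0.12·31.5 + 0.3·32.24 = 35.8108.
Var(X) = E[X²] − (E[X])² = 35.8108 − 30.228 = 5.5828.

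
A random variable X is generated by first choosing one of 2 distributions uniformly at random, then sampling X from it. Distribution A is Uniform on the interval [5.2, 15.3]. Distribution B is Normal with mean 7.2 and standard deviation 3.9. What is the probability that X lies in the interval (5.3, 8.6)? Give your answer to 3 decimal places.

Conditional on each component, P(5.3 < X < 8.6): A: 0.326733; B: 0.327127.
By total probability, P(5.3 < X < 8.6) = 0.5·0.326733 + 0.5·0.327127 = 0.32693.

0.327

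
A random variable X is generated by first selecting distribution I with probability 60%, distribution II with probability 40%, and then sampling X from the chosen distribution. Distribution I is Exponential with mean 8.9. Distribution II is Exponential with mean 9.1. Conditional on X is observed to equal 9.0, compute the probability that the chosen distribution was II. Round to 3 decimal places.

0.400

Likelihoods f(9.0 | ·): I: 0.0408729; II: 0.040873.
Posterior ∝ prior × likelihood. Numerator for II: 0.4·0.040873 = 0.0163492.
Normalizing constant: 0.6·0.0408729 + 0.4·0.040873 = 0.040873.
P(II | observation) = 0.0163492 / 0.040873 = 0.4.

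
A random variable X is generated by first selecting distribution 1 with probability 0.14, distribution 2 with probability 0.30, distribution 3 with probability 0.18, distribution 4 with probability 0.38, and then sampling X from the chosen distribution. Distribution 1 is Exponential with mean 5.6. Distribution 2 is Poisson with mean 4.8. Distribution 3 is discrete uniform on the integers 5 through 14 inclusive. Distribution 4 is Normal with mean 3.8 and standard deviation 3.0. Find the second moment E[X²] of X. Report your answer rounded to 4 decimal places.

For each component E[X²] = Var + (mean)², giving 1: 62.72; 2: 27.84; 3: 98.5; 4: 23.44.
Overall E[X²] = 0.14·62.72 + 0.3·27.84 + 0.18·98.5 + 0.38·23.44 = 43.77.

43.7700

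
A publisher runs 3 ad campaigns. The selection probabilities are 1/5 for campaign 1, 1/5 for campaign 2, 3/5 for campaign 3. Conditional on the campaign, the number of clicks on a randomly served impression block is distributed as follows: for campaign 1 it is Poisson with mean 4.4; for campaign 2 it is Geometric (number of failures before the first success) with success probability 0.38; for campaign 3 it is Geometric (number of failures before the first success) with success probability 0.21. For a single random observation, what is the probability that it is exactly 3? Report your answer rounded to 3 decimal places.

0.115

Conditional on each campaign, P(X = 3): 1: 0.174305; 2: 0.0905646; 3: 0.103538.
By total probability, P(X = 3) = 0.2·0.174305 + 0.2·0.0905646 + 0.6·0.103538 = 0.115097.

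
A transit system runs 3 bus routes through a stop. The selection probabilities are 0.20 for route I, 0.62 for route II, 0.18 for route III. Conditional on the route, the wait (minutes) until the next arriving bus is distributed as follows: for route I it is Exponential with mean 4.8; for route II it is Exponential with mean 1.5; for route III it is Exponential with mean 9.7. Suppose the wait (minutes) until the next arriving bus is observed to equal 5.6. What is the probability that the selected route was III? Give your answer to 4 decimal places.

Likelihoods f(5.6 | ·): I: 0.0648757; II: 0.015942; III: 0.0578764.
Posterior ∝ prior × likelihood. Numerator for III: 0.18·0.0578764 = 0.0104178.
Normalizing constant: 0.2·0.0648757 + 0.62·0.015942 + 0.18·0.0578764 = 0.0332769.
P(III | observation) = 0.0104178 / 0.0332769 = 0.313062.

0.3131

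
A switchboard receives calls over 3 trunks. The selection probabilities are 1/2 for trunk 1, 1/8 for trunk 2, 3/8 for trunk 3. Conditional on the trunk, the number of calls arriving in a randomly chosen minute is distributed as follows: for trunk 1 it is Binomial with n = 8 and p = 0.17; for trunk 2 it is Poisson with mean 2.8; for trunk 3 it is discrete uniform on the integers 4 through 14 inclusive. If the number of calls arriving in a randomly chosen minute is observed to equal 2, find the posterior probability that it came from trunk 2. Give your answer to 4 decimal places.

0.1838

Likelihoods P(X=2 | ·): 1: 0.26456; 2: 0.238375; 3: 0.
Posterior ∝ prior × likelihood. Numerator for 2: 0.125·0.238375 = 0.0297969.
Normalizing constant: 0.5·0.26456 + 0.125·0.238375 + 0.375·0 = 0.162077.
P(2 | observation) = 0.0297969 / 0.162077 = 0.183844.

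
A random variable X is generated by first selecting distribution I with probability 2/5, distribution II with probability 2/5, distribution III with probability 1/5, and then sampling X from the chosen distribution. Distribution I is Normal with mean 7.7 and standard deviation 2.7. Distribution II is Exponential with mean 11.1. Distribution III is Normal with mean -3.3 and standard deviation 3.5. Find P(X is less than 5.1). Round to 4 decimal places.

0.4128

Conditional on each component, P(X < 5.1): I: 0.167783; II: 0.368375; III: 0.991802.
By total probability, P(X < 5.1) = 0.4·0.167783 + 0.4·0.368375 + 0.2·0.991802 = 0.412824.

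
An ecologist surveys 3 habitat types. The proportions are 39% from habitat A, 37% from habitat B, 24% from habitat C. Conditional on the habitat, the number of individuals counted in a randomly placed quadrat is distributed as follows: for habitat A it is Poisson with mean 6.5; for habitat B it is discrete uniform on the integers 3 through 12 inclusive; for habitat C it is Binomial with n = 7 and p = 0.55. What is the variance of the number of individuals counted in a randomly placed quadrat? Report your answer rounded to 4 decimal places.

7.9879

Per component, A: μ=6.5, E[X²]=48.75; B: μ=7.5, E[X²]=64.5; C: μ=3.85, E[X²]=16.555.
E[X] = 0.39·6.5 + 0.37·7.5 + 0.24·3.85 = 6.234.
E[X²] = 0.39·48.75 + 0.37·64.5 + 0.24·16.555 = 46.8507.
Var(X) = E[X²] − (E[X])² = 46.8507 − 38.8628 = 7.98794.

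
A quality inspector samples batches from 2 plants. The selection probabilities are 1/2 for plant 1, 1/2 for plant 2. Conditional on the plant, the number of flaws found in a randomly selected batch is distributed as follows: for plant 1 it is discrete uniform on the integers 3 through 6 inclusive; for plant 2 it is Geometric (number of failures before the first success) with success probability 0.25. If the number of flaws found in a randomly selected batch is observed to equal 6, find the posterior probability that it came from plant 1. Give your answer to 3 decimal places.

0.849

Likelihoods P(X=6 | ·): 1: 0.25; 2: 0.0444946.
Posterior ∝ prior × likelihood. Numerator for 1: 0.5·0.25 = 0.125.
Normalizing constant: 0.5·0.25 + 0.5·0.0444946 = 0.147247.
P(1 | observation) = 0.125 / 0.147247 = 0.848912.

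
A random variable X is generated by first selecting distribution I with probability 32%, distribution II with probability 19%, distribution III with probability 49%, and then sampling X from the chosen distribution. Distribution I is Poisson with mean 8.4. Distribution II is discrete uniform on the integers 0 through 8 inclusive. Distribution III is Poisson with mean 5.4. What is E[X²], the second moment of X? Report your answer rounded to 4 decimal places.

46.5083

For each component E[X²] = Var + (mean)², giving I: 78.96; II: 22.6667; III: 34.56.
Overall E[X²] = 0.32·78.96 + 0.19·22.6667 + 0.49·34.56 = 46.5083.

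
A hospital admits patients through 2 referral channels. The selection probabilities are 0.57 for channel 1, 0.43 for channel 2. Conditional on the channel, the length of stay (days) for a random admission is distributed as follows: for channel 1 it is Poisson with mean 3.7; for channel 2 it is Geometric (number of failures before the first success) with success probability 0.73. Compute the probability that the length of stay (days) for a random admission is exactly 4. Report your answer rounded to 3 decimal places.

0.112

Conditional on each channel, P(X = 4): 1: 0.193066; 2: 0.00387952.
By total probability, P(X = 4) = 0.57·0.193066 + 0.43·0.00387952 = 0.111716.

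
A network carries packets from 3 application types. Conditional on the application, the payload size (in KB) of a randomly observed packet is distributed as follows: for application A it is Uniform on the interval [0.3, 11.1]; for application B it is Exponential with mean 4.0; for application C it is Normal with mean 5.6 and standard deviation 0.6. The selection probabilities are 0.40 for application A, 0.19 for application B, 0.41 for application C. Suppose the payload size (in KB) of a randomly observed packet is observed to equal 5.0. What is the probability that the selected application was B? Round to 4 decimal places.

Likelihoods f(5.0 | ·): A: 0.0925926; B: 0.0716262; C: 0.403285.
Posterior ∝ prior × likelihood. Numerator for B: 0.19·0.0716262 = 0.013609.
Normalizing constant: 0.4·0.0925926 + 0.19·0.0716262 + 0.41·0.403285 = 0.215993.
P(B | observation) = 0.013609 / 0.215993 = 0.0630067.

0.0630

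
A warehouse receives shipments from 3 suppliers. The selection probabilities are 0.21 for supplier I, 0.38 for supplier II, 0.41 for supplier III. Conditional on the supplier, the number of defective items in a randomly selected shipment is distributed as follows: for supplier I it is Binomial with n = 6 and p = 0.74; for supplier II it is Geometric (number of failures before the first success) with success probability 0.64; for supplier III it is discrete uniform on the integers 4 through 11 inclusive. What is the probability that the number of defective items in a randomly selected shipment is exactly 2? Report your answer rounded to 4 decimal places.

Conditional on each supplier, P(X = 2): I: 0.037536; II: 0.082944; III: 0.
By total probability, P(X = 2) = 0.21·0.037536 + 0.38·0.082944 + 0.41·0 = 0.0394013.

0.0394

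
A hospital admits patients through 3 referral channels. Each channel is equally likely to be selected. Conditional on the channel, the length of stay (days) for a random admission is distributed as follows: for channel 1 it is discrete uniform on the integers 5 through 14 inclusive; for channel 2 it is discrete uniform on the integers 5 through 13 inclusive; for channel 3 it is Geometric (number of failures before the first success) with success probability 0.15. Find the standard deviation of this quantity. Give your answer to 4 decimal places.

Per component, 1: μ=9.5, E[X²]=98.5; 2: μ=9, E[X²]=87.6667; 3: μ=5.66667, E[X²]=69.8889.
E[X] = 0.333333·9.5 + 0.333333·9 + 0.333333·5.66667 = 8.05556.
E[X²] = 0.333333·98.5 + 0.333333·87.6667 + 0.333333·69.8889 = 85.3519.
Var(X) = E[X²] − (E[X])² = 85.3519 − 64.892 = 20.4599.
SD(X) = √20.4599 = 4.52326.

4.5233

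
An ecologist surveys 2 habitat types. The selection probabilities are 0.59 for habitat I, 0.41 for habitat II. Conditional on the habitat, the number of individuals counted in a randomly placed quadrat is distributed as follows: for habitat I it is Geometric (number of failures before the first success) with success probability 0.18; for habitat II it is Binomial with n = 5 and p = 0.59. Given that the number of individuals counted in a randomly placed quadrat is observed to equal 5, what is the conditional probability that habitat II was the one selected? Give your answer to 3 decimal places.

Likelihoods P(X=5 | ·): I: 0.0667332; II: 0.0714924.
Posterior ∝ prior × likelihood. Numerator for II: 0.41·0.0714924 = 0.0293119.
Normalizing constant: 0.59·0.0667332 + 0.41·0.0714924 = 0.0686845.
P(II | observation) = 0.0293119 / 0.0686845 = 0.426762.

0.427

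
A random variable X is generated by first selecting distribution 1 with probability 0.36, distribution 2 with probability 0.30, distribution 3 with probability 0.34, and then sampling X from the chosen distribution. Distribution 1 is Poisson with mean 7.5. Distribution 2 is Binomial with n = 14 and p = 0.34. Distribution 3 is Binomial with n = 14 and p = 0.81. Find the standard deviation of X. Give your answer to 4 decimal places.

3.3774

Per component, 1: μ=7.5, E[X²]=63.75; 2: μ=4.76, E[X²]=25.7992; 3: μ=11.34, E[X²]=130.75.
E[X] = 0.36·7.5 + 0.3·4.76 + 0.34·11.34 = 7.9836.
E[X²] = 0.36·63.75 + 0.3·25.7992 + 0.34·130.75 = 75.1448.
Var(X) = E[X²] − (E[X])² = 75.1448 − 63.7379 = 11.407.
SD(X) = √11.407 = 3.37742.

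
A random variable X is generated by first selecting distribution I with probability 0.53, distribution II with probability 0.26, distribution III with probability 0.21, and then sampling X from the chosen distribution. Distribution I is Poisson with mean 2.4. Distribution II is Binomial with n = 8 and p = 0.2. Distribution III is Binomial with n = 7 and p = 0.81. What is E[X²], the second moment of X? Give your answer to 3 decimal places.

For each component E[X²] = Var + (mean)², giving I: 8.16; II: 3.84; III: 33.2262.
Overall E[X²] = 0.53·8.16 + 0.26·3.84 + 0.21·33.2262 = 12.3007.

12.301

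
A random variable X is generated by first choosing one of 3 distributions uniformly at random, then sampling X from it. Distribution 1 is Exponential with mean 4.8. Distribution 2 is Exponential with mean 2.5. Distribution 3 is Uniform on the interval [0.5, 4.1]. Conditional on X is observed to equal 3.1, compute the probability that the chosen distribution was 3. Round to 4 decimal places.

Likelihoods f(3.1 | ·): 1: 0.109214; 2: 0.115754; 3: 0.277778.
Posterior ∝ prior × likelihood. Numerator for 3: 0.333333·0.277778 = 0.0925926.
Normalizing constant: 0.333333·0.109214 + 0.333333·0.115754 + 0.333333·0.277778 = 0.167582.
P(3 | observation) = 0.0925926 / 0.167582 = 0.552522.

0.5525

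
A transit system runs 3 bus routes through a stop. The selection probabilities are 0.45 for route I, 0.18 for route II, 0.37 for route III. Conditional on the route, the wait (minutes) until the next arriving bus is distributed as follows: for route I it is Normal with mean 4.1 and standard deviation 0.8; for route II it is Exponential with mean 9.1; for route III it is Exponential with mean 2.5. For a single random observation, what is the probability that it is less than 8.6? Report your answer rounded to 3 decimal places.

Conditional on each route, P(X < 8.6): I: 1; II: 0.611342; III: 0.967935.
By total probability, P(X < 8.6) = 0.45·1 + 0.18·0.611342 + 0.37·0.967935 = 0.918178.

0.918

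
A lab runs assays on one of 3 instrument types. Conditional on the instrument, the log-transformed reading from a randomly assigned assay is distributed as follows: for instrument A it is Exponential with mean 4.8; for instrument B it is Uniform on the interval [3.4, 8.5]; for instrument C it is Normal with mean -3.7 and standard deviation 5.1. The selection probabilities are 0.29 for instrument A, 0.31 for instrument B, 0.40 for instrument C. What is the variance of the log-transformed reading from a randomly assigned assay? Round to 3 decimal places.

Per component, A: μ=4.8, E[X²]=46.08; B: μ=5.95, E[X²]=37.57; C: μ=-3.7, E[X²]=39.7.
E[X] = 0.29·4.8 + 0.31·5.95 + 0.4·-3.7 = 1.7565.
E[X²] = 0.29·46.08 + 0.31·37.57 + 0.4·39.7 = 40.8899.
Var(X) = E[X²] − (E[X])² = 40.8899 − 3.08529 = 37.8046.

37.805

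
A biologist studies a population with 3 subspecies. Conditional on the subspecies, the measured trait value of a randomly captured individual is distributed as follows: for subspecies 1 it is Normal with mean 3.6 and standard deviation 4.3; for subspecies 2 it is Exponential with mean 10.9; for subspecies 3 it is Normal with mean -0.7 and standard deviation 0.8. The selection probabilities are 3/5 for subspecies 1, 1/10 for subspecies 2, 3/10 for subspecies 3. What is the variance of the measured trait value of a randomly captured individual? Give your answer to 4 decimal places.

Per component, 1: μ=3.6, E[X²]=31.45; 2: μ=10.9, E[X²]=237.62; 3: μ=-0.7, E[X²]=1.13.
E[X] = 0.6·3.6 + 0.1·10.9 + 0.3·-0.7 = 3.04.
E[X²] = 0.6·31.45 + 0.1·237.62 + 0.3·1.13 = 42.971.
Var(X) = E[X²] − (E[X])² = 42.971 − 9.2416 = 33.7294.

33.7294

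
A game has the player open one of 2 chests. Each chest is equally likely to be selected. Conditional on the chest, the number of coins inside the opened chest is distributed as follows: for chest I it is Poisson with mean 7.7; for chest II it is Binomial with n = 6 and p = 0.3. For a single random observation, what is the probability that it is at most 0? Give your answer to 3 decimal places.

Conditional on each chest, P(X ≤ 0): I: 0.000452827; II: 0.117649.
By total probability, P(X ≤ 0) = 0.5·0.000452827 + 0.5·0.117649 = 0.0590509.

0.059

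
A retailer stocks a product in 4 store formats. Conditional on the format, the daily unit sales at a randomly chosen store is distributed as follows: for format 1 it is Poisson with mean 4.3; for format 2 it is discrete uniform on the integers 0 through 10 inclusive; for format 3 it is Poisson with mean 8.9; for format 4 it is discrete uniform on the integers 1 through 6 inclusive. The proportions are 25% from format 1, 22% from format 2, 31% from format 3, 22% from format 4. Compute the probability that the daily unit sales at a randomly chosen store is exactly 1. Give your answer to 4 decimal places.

Conditional on each format, P(X = 1): 1: 0.0583448; 2: 0.0909091; 3: 0.00121386; 4: 0.166667.
By total probability, P(X = 1) = 0.25·0.0583448 + 0.22·0.0909091 + 0.31·0.00121386 + 0.22·0.166667 = 0.0716292.

0.0716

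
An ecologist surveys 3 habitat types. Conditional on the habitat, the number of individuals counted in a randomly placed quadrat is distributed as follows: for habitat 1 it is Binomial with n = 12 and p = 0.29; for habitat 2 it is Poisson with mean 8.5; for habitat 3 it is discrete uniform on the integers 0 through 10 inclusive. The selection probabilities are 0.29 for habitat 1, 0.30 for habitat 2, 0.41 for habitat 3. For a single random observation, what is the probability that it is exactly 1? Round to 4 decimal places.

0.0611

Conditional on each habitat, P(X = 1): 1: 0.0804306; 2: 0.00172948; 3: 0.0909091.
By total probability, P(X = 1) = 0.29·0.0804306 + 0.3·0.00172948 + 0.41·0.0909091 = 0.0611164.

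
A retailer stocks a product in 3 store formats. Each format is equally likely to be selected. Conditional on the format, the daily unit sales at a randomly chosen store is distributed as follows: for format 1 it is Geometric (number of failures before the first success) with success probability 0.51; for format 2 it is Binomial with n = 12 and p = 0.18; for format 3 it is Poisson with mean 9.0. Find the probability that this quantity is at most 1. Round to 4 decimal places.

0.3657

Conditional on each format, P(X ≤ 1): 1: 0.7599; 2: 0.335868; 3: 0.0012341.
By total probability, P(X ≤ 1) = 0.333333·0.7599 + 0.333333·0.335868 + 0.333333·0.0012341 = 0.365667.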